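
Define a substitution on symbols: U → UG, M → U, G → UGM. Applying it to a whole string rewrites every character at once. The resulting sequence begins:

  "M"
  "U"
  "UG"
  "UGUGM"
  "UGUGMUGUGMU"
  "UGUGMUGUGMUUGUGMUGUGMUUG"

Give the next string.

Replace each of the 24 characters of UGUGMUGUGMUUGUGMUGUGMUUG in place — UG UGM UG UGM U UG UGM UG UGM U UG UG UGM UG UGM U UG UGM UG UGM U UG UG UGM — and concatenate.

UGUGMUGUGMUUGUGMUGUGMUUGUGUGMUGUGMUUGUGMUGUGMUUGUGUGM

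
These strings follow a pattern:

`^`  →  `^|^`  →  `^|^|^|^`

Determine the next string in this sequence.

Each string is two copies of the previous one joined by '|'.
Doubling ^|^|^|^ with '|' between the halves:

^|^|^|^|^|^|^|^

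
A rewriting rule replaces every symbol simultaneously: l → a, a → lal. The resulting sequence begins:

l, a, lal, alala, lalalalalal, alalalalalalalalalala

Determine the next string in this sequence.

lalalalalalalalalalalalalalalalalalalalalal

Applying the rule to each of the 21 symbols of alalalalalalalalalala gives the pieces lal a lal a lal a lal a lal a lal a lal a lal a lal a lal a lal, which concatenate to the answer.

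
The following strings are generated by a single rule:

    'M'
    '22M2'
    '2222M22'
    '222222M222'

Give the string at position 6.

2222222222M22222

Every step adds 22 to the front and 2 to the end of the previous string.
From 222222M222, 2 further steps: 222222M222 → 22222222M2222 → (answer).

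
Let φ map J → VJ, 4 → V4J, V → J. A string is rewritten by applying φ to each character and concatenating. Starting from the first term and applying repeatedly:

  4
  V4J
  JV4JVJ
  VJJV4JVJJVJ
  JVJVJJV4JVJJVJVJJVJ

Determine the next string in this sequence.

VJJVJJVJVJJV4JVJJVJVJJVJJVJVJJVJ

Replace each of the 19 characters of JVJVJJV4JVJJVJVJJVJ in place — VJ J VJ J VJ VJ J V4J VJ J VJ VJ J VJ J VJ VJ J VJ — and concatenate.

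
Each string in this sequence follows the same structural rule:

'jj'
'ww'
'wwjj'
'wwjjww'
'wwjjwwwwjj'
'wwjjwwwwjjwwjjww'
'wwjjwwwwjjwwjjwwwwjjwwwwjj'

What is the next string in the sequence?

wwjjwwwwjjwwjjwwwwjjwwwwjjwwjjwwwwjjwwjjww

Each term (from the third on) is the previous term followed by the one before it: term 3 = ww·jj = wwjj.
So term 8 is wwjjwwwwjjwwjjwwwwjjwwwwjj·wwjjwwwwjjwwjjww.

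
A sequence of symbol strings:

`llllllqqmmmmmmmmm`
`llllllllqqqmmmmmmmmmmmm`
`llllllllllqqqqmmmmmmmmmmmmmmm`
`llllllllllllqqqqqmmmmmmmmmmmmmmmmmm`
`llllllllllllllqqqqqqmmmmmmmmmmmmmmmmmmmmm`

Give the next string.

The n-th term is 2n l's then n-1 q's then 3n m's, where the shown terms are n = 3, 4, 5, 6, 7.
At n = 8 the blocks have lengths 16, 7, 24.

llllllllllllllllqqqqqqqmmmmmmmmmmmmmmmmmmmmmmmm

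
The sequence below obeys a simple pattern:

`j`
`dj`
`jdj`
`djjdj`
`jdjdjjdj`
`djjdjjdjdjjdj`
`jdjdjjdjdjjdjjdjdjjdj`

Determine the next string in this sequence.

djjdjjdjdjjdjjdjdjjdjdjjdjjdjdjjdj

From term 3 onward, concatenate the second-to-last term with the last: j·dj = jdj, dj·jdj = djjdj, …
So term 8 is djjdjjdjdjjdj·jdjdjjdjdjjdjjdjdjjdj.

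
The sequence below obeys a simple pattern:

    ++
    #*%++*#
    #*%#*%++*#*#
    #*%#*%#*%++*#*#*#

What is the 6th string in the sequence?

#*%#*%#*%#*%#*%++*#*#*#*#*#

s(k+1) = #*%·s(k)·*#, so each term gains #*% as a prefix and *# as a suffix.
From #*%#*%#*%++*#*#*#, 2 further steps: #*%#*%#*%++*#*#*# → #*%#*%#*%#*%++*#*#*#*# → (answer).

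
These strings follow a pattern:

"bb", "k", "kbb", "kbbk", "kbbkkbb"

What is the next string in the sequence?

kbbkkbbkbbk

Each term (from the third on) is the previous term followed by the one before it: term 3 = k·bb = kbb.
The next term joins kbbkkbb and kbbk.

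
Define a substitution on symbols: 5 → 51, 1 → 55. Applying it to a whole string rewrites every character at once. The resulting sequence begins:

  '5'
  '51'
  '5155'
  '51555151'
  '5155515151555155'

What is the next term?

φ(5155515151555155) expands symbol-by-symbol to 51 55 51 51 51 55 51 55 51 55 51 51 51 55 51 51; joining the 16 pieces gives the next term.

51555151515551555155515151555151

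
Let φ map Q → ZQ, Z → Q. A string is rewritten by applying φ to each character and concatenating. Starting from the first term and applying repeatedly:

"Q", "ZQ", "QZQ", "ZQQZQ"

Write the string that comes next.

QZQZQQZQ

Rewriting each symbol of ZQQZQ: Z→Q, Q→ZQ, Q→ZQ, Z→Q, Q→ZQ, which concatenates to Q ZQ ZQ Q ZQ.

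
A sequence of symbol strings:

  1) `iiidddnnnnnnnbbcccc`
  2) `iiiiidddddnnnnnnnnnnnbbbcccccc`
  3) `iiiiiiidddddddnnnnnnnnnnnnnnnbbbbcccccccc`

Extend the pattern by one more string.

iiiiiiiiidddddddddnnnnnnnnnnnnnnnnnnnbbbbbcccccccccc

Reading off run lengths: i runs 3, 5, 7; d runs 3, 5, 7; n runs 7, 11, 15; b runs 2, 3, 4; c runs 4, 6, 8 — each is linear in n (n = 1, 2, …).
At n = 4 the blocks have lengths 9, 9, 19, 5, 10.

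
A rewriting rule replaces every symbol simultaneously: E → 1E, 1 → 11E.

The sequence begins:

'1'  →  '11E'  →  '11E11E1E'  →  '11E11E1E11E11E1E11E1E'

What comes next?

Replace each of the 21 characters of 11E11E1E11E11E1E11E1E in place — 11E 11E 1E 11E 11E 1E 11E 1E 11E 11E 1E 11E 11E 1E 11E 1E 11E 11E 1E 11E 1E — and concatenate.

11E11E1E11E11E1E11E1E11E11E1E11E11E1E11E1E11E11E1E11E1E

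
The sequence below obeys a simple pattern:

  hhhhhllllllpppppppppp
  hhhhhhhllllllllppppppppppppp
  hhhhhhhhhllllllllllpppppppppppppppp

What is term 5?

Each string has the form h^{2n-1} l^{2n} p^{3n+1}, where the shown terms are n = 3, 4, 5.
For term 5, n = 7, so the run lengths are 13, 14, 22.

hhhhhhhhhhhhhllllllllllllllpppppppppppppppppppppp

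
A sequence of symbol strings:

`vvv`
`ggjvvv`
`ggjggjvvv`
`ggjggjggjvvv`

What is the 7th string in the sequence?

The strings grow by a fixed prefix ggj each time.
From ggjggjggjvvv, 3 further steps: ggjggjggjvvv → ggjggjggjggjvvv → ggjggjggjggjggjvvv → (answer).

ggjggjggjggjggjggjvvv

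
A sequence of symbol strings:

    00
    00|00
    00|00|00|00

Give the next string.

Every step duplicates the string with '|' between the halves.
So the next term is two copies of 00|00|00|00 with '|' between the halves.

00|00|00|00|00|00|00|00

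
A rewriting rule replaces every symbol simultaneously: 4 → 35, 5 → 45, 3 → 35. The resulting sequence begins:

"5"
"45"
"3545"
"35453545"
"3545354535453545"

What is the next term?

Applying the rule to each of the 16 symbols of 3545354535453545 gives the pieces 35 45 35 45 35 45 35 45 35 45 35 45 35 45 35 45, which concatenate to the answer.

35453545354535453545354535453545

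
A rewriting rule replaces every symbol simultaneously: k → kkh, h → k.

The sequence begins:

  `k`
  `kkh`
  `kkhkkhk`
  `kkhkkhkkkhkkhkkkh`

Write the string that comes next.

kkhkkhkkkhkkhkkkhkkhkkhkkkhkkhkkkhkkhkkhk

Applying the rule to each of the 17 symbols of kkhkkhkkkhkkhkkkh gives the pieces kkh kkh k kkh kkh k kkh kkh kkh k kkh kkh k kkh kkh kkh k, which concatenate to the answer.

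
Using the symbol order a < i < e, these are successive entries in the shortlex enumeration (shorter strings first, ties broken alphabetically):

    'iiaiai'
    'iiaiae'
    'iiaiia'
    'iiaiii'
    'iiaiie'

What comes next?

The successor of iiaiie increments the rightmost position that isn't already e and resets every position after it to a.

iiaiea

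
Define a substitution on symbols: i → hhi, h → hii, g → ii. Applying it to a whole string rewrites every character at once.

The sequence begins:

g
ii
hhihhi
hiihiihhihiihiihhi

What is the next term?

Replace each of the 18 characters of hiihiihhihiihiihhi in place — hii hhi hhi hii hhi hhi hii hii hhi hii hhi hhi hii hhi hhi hii hii hhi — and concatenate.

hiihhihhihiihhihhihiihiihhihiihhihhihiihhihhihiihiihhi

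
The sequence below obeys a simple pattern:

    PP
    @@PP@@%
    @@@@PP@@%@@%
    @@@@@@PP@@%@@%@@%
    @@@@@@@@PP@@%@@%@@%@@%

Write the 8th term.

@@@@@@@@@@@@@@PP@@%@@%@@%@@%@@%@@%@@%

Every step adds @@ to the front and @@% to the end of the previous string.
From @@@@@@@@PP@@%@@%@@%@@%, 3 further steps: @@@@@@@@PP@@%@@%@@%@@% → @@@@@@@@@@PP@@%@@%@@%@@%@@% → @@@@@@@@@@@@PP@@%@@%@@%@@%@@%@@% → (answer).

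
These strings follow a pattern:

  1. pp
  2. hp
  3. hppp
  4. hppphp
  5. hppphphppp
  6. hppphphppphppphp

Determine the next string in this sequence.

From term 3 onward, concatenate the last term with the second-to-last: hp·pp = hppp, hppp·hp = hppphp, …
The next term joins hppphphppphppphp and hppphphppp.

hppphphppphppphphppphphppp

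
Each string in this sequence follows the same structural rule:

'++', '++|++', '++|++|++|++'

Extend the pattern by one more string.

Every step duplicates the string with '|' between the halves.
Doubling ++|++|++|++ with '|' between the halves:

++|++|++|++|++|++|++|++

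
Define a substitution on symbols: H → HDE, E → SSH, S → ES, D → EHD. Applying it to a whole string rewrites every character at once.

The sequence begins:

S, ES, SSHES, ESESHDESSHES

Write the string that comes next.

SSHESSSHESHDEEHDSSHESESHDESSHES

Expanding ESESHDESSHES: E→SSH, S→ES, E→SSH, S→ES, H→HDE, D→EHD, E→SSH, S→ES, S→ES, H→HDE, E→SSH, S→ES. Concatenated: SSH ES SSH ES HDE EHD SSH ES ES HDE SSH ES.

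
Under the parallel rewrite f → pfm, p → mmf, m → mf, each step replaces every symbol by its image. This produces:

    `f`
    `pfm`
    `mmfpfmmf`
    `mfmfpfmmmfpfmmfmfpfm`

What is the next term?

Applying the rule to each of the 20 symbols of mfmfpfmmmfpfmmfmfpfm gives the pieces mf pfm mf pfm mmf pfm mf mf mf pfm mmf pfm mf mf pfm mf pfm mmf pfm mf, which concatenate to the answer.

mfpfmmfpfmmmfpfmmfmfmfpfmmmfpfmmfmfpfmmfpfmmmfpfmmf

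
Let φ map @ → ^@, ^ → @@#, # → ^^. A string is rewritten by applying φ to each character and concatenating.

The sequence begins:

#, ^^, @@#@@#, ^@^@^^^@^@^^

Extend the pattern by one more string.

@@#^@@@#^@@@#@@#@@#^@@@#^@@@#@@#

Rewriting each symbol of ^@^@^^^@^@^^: ^→@@#, @→^@, ^→@@#, @→^@, ^→@@#, ^→@@#, ^→@@#, @→^@, ^→@@#, @→^@, ^→@@#, ^→@@#, which concatenates to @@# ^@ @@# ^@ @@# @@# @@# ^@ @@# ^@ @@# @@#.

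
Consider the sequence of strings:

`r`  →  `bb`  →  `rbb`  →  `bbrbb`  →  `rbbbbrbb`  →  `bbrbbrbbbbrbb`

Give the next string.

rbbbbrbbbbrbbrbbbbrbb

This is a Fibonacci-style word recurrence s(k) = s(k−2)·s(k−1): e.g. r·bb = rbb.
The next term joins rbbbbrbb and bbrbbrbbbbrbb.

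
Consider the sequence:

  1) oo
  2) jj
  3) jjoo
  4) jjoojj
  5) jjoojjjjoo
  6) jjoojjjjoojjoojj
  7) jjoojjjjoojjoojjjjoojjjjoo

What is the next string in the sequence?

This is a Fibonacci-style word recurrence s(k) = s(k−1)·s(k−2): e.g. jj·oo = jjoo.
So term 8 is jjoojjjjoojjoojjjjoojjjjoo·jjoojjjjoojjoojj.

jjoojjjjoojjoojjjjoojjjjoojjoojjjjoojjoojj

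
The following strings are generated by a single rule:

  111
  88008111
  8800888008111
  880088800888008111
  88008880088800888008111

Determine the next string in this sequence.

Every step adds 88008 at the front: s(k+1) = 88008·s(k).
One more step from 88008880088800888008111 gives the answer.

8800888008880088800888008111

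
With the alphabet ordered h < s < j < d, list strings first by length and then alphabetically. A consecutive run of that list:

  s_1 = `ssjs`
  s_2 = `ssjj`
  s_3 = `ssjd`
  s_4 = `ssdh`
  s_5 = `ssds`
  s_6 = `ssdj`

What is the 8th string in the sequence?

sjhh

Stepping forward 2 times from ssdj: ssdj → ssdd, then the target.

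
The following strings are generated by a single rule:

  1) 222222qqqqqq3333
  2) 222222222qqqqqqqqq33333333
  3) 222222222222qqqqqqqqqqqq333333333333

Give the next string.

Each string has the form 2^{3n+3} q^{3n+3} 3^{4n} (n = 1, 2, …).
For the next term, n = 4, so the run lengths are 15, 15, 16.

222222222222222qqqqqqqqqqqqqqq3333333333333333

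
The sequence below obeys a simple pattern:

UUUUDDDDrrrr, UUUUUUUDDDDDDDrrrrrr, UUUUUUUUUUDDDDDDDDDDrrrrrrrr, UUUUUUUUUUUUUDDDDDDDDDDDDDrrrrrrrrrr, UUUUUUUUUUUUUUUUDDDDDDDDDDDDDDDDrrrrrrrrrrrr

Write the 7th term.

UUUUUUUUUUUUUUUUUUUUUUDDDDDDDDDDDDDDDDDDDDDDrrrrrrrrrrrrrrrr

Term n consists of 3n-2 U's, followed by 3n-2 D's, followed by 2n r's, where the shown terms are n = 2, 3, 4, 5, 6.
Setting n = 8 gives 22, 22, 16 characters in each block.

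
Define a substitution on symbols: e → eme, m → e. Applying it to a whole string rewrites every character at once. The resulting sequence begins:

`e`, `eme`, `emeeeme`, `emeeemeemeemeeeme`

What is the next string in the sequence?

Rewriting the 17 symbols of emeeemeemeemeeeme one by one yields eme e eme eme eme e eme eme e eme eme e eme eme eme e eme; concatenated:

emeeemeemeemeeemeemeeemeemeeemeemeemeeeme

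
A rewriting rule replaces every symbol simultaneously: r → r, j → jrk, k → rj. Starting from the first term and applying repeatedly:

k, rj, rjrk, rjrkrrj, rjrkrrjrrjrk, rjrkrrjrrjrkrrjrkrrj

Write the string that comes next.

rjrkrrjrrjrkrrjrkrrjrrjrkrrjrrjrk

Replace each of the 20 characters of rjrkrrjrrjrkrrjrkrrj in place — r jrk r rj r r jrk r r jrk r rj r r jrk r rj r r jrk — and concatenate.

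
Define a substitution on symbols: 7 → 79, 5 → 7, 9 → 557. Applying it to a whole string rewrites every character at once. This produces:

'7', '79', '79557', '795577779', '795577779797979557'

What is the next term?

Rewriting the 18 symbols of 795577779797979557 one by one yields 79 557 7 7 79 79 79 79 557 79 557 79 557 79 557 7 7 79; concatenated:

7955777797979795577955779557795577779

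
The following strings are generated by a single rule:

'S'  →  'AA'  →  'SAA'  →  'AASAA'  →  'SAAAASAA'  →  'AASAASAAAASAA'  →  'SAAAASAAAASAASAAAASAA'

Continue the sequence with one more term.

This is a Fibonacci-style word recurrence s(k) = s(k−2)·s(k−1): e.g. S·AA = SAA.
So term 8 is AASAASAAAASAA·SAAAASAAAASAASAAAASAA.

AASAASAAAASAASAAAASAAAASAASAAAASAA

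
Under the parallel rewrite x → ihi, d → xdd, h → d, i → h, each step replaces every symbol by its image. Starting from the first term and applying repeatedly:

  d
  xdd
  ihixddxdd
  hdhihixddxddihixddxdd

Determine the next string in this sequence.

φ(hdhihixddxddihixddxdd) expands symbol-by-symbol to d xdd d h d h ihi xdd xdd ihi xdd xdd h d h ihi xdd xdd ihi xdd xdd; joining the 21 pieces gives the next term.

dxdddhdhihixddxddihixddxddhdhihixddxddihixddxdd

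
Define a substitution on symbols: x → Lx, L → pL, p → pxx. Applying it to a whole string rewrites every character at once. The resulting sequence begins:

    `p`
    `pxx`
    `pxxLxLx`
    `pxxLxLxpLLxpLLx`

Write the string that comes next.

Replace each of the 15 characters of pxxLxLxpLLxpLLx in place — pxx Lx Lx pL Lx pL Lx pxx pL pL Lx pxx pL pL Lx — and concatenate.

pxxLxLxpLLxpLLxpxxpLpLLxpxxpLpLLx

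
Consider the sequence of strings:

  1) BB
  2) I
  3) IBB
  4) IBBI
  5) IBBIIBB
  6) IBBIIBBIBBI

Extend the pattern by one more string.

IBBIIBBIBBIIBBIIBB

Each term (from the third on) is the previous term followed by the one before it: term 3 = I·BB = IBB.
So term 7 is IBBIIBBIBBI·IBBIIBB.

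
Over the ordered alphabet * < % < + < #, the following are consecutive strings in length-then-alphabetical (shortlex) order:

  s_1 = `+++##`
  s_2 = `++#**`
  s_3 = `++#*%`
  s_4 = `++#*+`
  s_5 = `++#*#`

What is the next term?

Find the rightmost character of ++#*# below #, bump it to the next letter, and reset everything to its right to *.

++#%*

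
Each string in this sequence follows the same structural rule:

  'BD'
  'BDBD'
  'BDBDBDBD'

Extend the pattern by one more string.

BDBDBDBDBDBDBDBD

Every step duplicates the string.
One more doubling of BDBDBDBD gives the answer.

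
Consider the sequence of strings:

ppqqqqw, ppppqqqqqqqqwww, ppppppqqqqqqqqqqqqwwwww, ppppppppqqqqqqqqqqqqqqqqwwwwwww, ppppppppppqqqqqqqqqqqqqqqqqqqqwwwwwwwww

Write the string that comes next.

ppppppppppppqqqqqqqqqqqqqqqqqqqqqqqqwwwwwwwwwww

The n-th term is 2n p's then 4n q's then 2n-1 w's (n = 1, 2, …).
Setting n = 6 gives 12, 24, 11 characters in each block.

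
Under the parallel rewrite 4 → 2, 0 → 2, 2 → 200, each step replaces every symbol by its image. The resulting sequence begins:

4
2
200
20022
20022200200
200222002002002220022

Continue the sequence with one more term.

Rewriting the 21 symbols of 200222002002002220022 one by one yields 200 2 2 200 200 200 2 2 200 2 2 200 2 2 200 200 200 2 2 200 200; concatenated:

2002220020020022200222002220020020022200200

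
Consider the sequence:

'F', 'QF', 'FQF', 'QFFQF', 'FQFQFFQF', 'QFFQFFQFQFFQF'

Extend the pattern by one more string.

FQFQFFQFQFFQFFQFQFFQF

This is a Fibonacci-style word recurrence s(k) = s(k−2)·s(k−1): e.g. F·QF = FQF.
So term 7 is FQFQFFQF·QFFQFFQFQFFQF.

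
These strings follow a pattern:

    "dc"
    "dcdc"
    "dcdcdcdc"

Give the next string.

dcdcdcdcdcdcdcdc

Every step duplicates the string.
So the next term is two copies of dcdcdcdc.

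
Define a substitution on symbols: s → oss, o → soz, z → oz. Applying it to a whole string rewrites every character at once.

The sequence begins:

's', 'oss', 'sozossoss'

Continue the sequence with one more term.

Apply φ to sozossoss symbol by symbol: s→oss, o→soz, z→oz, o→soz, s→oss, s→oss, o→soz, s→oss, s→oss; joined: oss soz oz soz oss oss soz oss oss.

osssozozsozossosssozossoss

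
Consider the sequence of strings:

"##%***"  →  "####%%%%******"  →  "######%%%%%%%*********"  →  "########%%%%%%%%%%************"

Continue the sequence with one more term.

##########%%%%%%%%%%%%%***************

Each string has the form #^{2n} %^{3n-2} *^{3n} (n = 1, 2, …).
At n = 5 the blocks have lengths 10, 13, 15.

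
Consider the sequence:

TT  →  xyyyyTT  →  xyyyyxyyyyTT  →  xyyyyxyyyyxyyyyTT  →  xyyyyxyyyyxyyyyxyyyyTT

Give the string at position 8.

xyyyyxyyyyxyyyyxyyyyxyyyyxyyyyxyyyyTT

The strings grow by a fixed prefix xyyyy each time.
From xyyyyxyyyyxyyyyxyyyyTT, 3 further steps: xyyyyxyyyyxyyyyxyyyyTT → xyyyyxyyyyxyyyyxyyyyxyyyyTT → xyyyyxyyyyxyyyyxyyyyxyyyyxyyyyTT → (answer).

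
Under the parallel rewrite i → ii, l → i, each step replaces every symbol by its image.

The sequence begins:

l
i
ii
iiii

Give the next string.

Apply φ to iiii symbol by symbol: i→ii, i→ii, i→ii, i→ii; joined: ii ii ii ii.

iiiiiiii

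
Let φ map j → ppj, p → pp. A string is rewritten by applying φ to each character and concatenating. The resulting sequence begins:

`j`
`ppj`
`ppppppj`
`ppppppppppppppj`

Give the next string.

Replace each of the 15 characters of ppppppppppppppj in place — pp pp pp pp pp pp pp pp pp pp pp pp pp pp ppj — and concatenate.

ppppppppppppppppppppppppppppppj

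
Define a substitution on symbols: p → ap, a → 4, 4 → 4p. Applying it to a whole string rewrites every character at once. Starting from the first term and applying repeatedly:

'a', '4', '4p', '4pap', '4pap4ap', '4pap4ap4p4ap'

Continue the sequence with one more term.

4pap4ap4p4ap4pap4p4ap

Expanding 4pap4ap4p4ap: 4→4p, p→ap, a→4, p→ap, 4→4p, a→4, p→ap, 4→4p, p→ap, 4→4p, a→4, p→ap. Concatenated: 4p ap 4 ap 4p 4 ap 4p ap 4p 4 ap.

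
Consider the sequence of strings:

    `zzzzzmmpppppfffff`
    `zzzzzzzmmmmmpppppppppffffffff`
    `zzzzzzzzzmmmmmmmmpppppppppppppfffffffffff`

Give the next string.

zzzzzzzzzzzmmmmmmmmmmmpppppppppppppppppffffffffffffff

Term n consists of 2n+3 z's, followed by 3n-1 m's, followed by 4n+1 p's, followed by 3n+2 f's (n = 1, 2, …).
For the next term, n = 4, so the run lengths are 11, 11, 17, 14.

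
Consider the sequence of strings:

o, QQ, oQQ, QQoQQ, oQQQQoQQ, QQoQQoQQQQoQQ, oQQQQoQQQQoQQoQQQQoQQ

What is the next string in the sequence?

Each term (from the third on) is the two preceding terms concatenated in order: term 3 = o·QQ = oQQ.
So term 8 is QQoQQoQQQQoQQ·oQQQQoQQQQoQQoQQQQoQQ.

QQoQQoQQQQoQQoQQQQoQQQQoQQoQQQQoQQ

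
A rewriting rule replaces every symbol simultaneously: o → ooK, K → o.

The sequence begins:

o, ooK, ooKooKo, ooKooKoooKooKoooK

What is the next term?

Applying the rule to each of the 17 symbols of ooKooKoooKooKoooK gives the pieces ooK ooK o ooK ooK o ooK ooK ooK o ooK ooK o ooK ooK ooK o, which concatenate to the answer.

ooKooKoooKooKoooKooKooKoooKooKoooKooKooKo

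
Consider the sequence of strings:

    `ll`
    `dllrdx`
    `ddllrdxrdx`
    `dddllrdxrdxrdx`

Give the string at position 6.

dddddllrdxrdxrdxrdxrdx

Each term wraps the previous one in d on the left and rdx on the right.
From dddllrdxrdxrdx, 2 further steps: dddllrdxrdxrdx → ddddllrdxrdxrdxrdx → (answer).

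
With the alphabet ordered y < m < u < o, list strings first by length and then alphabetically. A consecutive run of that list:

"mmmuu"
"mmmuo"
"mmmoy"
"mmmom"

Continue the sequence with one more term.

Find the rightmost character of mmmom below o, bump it to the next letter, and reset everything to its right to y.

mmmou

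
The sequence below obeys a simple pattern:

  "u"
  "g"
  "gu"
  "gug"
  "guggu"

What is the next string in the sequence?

guggugug

From term 3 onward, concatenate the last term with the second-to-last: g·u = gu, gu·g = gug, …
Continuing: guggu · gug gives term 6.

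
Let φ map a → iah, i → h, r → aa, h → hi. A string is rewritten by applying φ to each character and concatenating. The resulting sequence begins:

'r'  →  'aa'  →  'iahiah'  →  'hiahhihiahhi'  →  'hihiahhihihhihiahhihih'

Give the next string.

Rewriting the 22 symbols of hihiahhihihhihiahhihih one by one yields hi h hi h iah hi hi h hi h hi hi h hi h iah hi hi h hi h hi; concatenated:

hihhihiahhihihhihhihihhihiahhihihhihhi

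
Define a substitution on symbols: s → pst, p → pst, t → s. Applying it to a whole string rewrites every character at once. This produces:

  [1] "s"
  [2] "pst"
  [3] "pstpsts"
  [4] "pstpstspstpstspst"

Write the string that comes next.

Rewriting the 17 symbols of pstpstspstpstspst one by one yields pst pst s pst pst s pst pst pst s pst pst s pst pst pst s; concatenated:

pstpstspstpstspstpstpstspstpstspstpstpsts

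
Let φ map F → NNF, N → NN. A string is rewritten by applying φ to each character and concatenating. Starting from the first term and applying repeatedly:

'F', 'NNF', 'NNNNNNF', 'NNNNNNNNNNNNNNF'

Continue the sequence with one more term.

Replace each of the 15 characters of NNNNNNNNNNNNNNF in place — NN NN NN NN NN NN NN NN NN NN NN NN NN NN NNF — and concatenate.

NNNNNNNNNNNNNNNNNNNNNNNNNNNNNNF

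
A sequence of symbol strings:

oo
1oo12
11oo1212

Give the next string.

111oo121212

Each term wraps the previous one in 1 on the left and 12 on the right.
So the next term is 1·11oo1212·12.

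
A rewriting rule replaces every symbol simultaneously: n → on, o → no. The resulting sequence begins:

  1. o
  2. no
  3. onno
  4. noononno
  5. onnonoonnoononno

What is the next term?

Replace each of the 16 characters of onnonoonnoononno in place — no on on no on no no on on no no on no on on no — and concatenate.

noononnoonnonoononnonoonnoononno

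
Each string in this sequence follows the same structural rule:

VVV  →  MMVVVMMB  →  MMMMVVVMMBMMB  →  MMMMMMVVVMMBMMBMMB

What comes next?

MMMMMMMMVVVMMBMMBMMBMMB

Each term wraps the previous one in MM on the left and MMB on the right.
One more step from MMMMMMVVVMMBMMBMMB gives the answer.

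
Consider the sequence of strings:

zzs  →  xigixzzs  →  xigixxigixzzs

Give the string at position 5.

xigixxigixxigixxigixzzs

The strings grow by a fixed prefix xigix each time.
From xigixxigixzzs, 2 further steps: xigixxigixzzs → xigixxigixxigixzzs → (answer).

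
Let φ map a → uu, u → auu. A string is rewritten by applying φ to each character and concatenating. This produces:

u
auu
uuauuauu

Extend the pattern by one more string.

Rewriting each symbol of uuauuauu: u→auu, u→auu, a→uu, u→auu, u→auu, a→uu, u→auu, u→auu, which concatenates to auu auu uu auu auu uu auu auu.

auuauuuuauuauuuuauuauu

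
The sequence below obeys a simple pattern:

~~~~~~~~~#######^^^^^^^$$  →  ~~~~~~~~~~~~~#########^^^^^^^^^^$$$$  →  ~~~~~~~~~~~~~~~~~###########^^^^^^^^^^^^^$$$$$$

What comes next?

The n-th term is 4n+1 ~'s then 2n+3 #'s then 3n+1 ^'s then 2n-2 $'s, where the shown terms are n = 2, 3, 4.
At n = 5 the blocks have lengths 21, 13, 16, 8.

~~~~~~~~~~~~~~~~~~~~~#############^^^^^^^^^^^^^^^^$$$$$$$$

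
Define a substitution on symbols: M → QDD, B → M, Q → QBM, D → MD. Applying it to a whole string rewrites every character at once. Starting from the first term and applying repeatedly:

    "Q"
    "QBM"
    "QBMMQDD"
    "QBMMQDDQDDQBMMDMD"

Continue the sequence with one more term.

Replace each of the 17 characters of QBMMQDDQDDQBMMDMD in place — QBM M QDD QDD QBM MD MD QBM MD MD QBM M QDD QDD MD QDD MD — and concatenate.

QBMMQDDQDDQBMMDMDQBMMDMDQBMMQDDQDDMDQDDMD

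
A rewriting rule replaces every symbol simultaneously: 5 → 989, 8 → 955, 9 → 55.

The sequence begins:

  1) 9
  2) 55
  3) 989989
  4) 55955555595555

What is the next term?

Replace each of the 14 characters of 55955555595555 in place — 989 989 55 989 989 989 989 989 989 55 989 989 989 989 — and concatenate.

9899895598998998998998998955989989989989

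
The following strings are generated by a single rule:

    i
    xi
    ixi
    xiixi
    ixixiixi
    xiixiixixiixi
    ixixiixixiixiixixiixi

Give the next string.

Each term (from the third on) is the two preceding terms concatenated in order: term 3 = i·xi = ixi.
So term 8 is xiixiixixiixi·ixixiixixiixiixixiixi.

xiixiixixiixiixixiixixiixiixixiixi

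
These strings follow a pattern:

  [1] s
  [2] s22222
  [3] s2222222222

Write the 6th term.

The strings grow by a fixed suffix 22222 each time.
From s2222222222, 3 further steps: s2222222222 → s222222222222222 → s22222222222222222222 → (answer).

s2222222222222222222222222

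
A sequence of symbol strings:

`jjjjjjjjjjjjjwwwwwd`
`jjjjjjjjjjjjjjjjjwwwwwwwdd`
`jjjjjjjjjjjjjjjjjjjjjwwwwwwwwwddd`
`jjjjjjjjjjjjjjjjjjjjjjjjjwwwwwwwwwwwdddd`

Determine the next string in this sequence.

Each string has the form j^{4n+1} w^{2n-1} d^{n-2}, where the shown terms are n = 3, 4, 5, 6.
At n = 7 the blocks have lengths 29, 13, 5.

jjjjjjjjjjjjjjjjjjjjjjjjjjjjjwwwwwwwwwwwwwddddd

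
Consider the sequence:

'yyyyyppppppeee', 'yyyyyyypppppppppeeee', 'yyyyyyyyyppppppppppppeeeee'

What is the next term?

Reading off run lengths: y runs 5, 7, 9; p runs 6, 9, 12; e runs 3, 4, 5 — each is linear in n, where the shown terms are n = 2, 3, 4.
For the next term, n = 5, so the run lengths are 11, 15, 6.

yyyyyyyyyyypppppppppppppppeeeeee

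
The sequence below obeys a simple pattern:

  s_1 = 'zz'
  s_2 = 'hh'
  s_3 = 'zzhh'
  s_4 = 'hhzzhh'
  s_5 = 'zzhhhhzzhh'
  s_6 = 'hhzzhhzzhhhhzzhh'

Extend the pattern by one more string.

zzhhhhzzhhhhzzhhzzhhhhzzhh

Each term (from the third on) is the two preceding terms concatenated in order: term 3 = zz·hh = zzhh.
The next term joins zzhhhhzzhh and hhzzhhzzhhhhzzhh.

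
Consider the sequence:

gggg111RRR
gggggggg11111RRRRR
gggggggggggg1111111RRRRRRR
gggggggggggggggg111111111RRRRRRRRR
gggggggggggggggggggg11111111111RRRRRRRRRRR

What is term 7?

gggggggggggggggggggggggggggg111111111111111RRRRRRRRRRRRRRR

The n-th term is 4n g's then 2n+1 1's then 2n+1 R's (n = 1, 2, …).
Setting n = 7 gives 28, 15, 15 characters in each block.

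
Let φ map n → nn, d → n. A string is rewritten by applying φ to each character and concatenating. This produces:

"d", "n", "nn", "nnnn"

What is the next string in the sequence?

nnnnnnnn

Rewriting each symbol of nnnn: n→nn, n→nn, n→nn, n→nn, which concatenates to nn nn nn nn.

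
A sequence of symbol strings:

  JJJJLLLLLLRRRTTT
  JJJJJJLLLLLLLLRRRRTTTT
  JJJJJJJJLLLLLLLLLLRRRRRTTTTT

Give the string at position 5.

The n-th term is 2n J's then 2n+2 L's then n+1 R's then n+1 T's, where the shown terms are n = 2, 3, 4.
Setting n = 6 gives 12, 14, 7, 7 characters in each block.

JJJJJJJJJJJJLLLLLLLLLLLLLLRRRRRRRTTTTTTT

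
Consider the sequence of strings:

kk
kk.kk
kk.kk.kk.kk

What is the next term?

kk.kk.kk.kk.kk.kk.kk.kk

Each string is two copies of the previous one joined by '.'.
One more doubling of kk.kk.kk.kk gives the answer.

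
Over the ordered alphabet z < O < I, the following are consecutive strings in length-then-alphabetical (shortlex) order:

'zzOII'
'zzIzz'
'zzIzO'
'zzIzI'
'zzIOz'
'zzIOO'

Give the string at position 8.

Stepping forward 2 times from zzIOO: zzIOO → zzIOI, then the target.

zzIIz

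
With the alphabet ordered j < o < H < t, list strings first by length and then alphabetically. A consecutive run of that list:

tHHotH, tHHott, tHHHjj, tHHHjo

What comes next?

tHHHjH

Find the rightmost character of tHHHjo below t, bump it to the next letter, and reset everything to its right to j.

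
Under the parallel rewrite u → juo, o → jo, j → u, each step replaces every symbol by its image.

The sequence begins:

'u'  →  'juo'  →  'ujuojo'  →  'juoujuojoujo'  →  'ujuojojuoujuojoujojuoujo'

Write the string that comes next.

juoujuojoujoujuojojuoujuojoujojuoujoujuojojuoujo

Replace each of the 24 characters of ujuojojuoujuojoujojuoujo in place — juo u juo jo u jo u juo jo juo u juo jo u jo juo u jo u juo jo juo u jo — and concatenate.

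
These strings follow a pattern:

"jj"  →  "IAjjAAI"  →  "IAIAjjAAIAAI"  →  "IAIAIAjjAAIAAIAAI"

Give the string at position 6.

s(k+1) = IA·s(k)·AAI, so each term gains IA as a prefix and AAI as a suffix.
From IAIAIAjjAAIAAIAAI, 2 further steps: IAIAIAjjAAIAAIAAI → IAIAIAIAjjAAIAAIAAIAAI → (answer).

IAIAIAIAIAjjAAIAAIAAIAAIAAI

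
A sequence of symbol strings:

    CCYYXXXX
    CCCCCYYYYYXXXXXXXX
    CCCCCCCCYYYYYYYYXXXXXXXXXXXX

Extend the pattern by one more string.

Each string has the form C^{3n-1} Y^{3n-1} X^{4n} (n = 1, 2, …).
At n = 4 the blocks have lengths 11, 11, 16.

CCCCCCCCCCCYYYYYYYYYYYXXXXXXXXXXXXXXXX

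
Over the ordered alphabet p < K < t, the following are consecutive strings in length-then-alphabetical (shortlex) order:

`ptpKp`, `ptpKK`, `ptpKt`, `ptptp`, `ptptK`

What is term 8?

Stepping forward 3 times from ptptK: ptptK → ptptt → ptKpp, then the target.

ptKpK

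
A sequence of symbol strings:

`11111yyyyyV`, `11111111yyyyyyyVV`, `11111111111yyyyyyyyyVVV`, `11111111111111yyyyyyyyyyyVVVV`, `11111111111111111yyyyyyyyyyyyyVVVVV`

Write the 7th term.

11111111111111111111111yyyyyyyyyyyyyyyyyVVVVVVV

Each string has the form 1^{3n-1} y^{2n+1} V^{n-1}, where the shown terms are n = 2, 3, 4, 5, 6.
For term 7, n = 8, so the run lengths are 23, 17, 7.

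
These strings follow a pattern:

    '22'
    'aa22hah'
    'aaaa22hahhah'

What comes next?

Each term wraps the previous one in aa on the left and hah on the right.
One more step from aaaa22hahhah gives the answer.

aaaaaa22hahhahhah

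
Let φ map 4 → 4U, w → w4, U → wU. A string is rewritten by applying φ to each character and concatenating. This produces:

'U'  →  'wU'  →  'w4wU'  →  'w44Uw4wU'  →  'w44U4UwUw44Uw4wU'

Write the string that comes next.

w44U4UwU4UwUw4wUw44U4UwUw44Uw4wU

Applying the rule to each of the 16 symbols of w44U4UwUw44Uw4wU gives the pieces w4 4U 4U wU 4U wU w4 wU w4 4U 4U wU w4 4U w4 wU, which concatenate to the answer.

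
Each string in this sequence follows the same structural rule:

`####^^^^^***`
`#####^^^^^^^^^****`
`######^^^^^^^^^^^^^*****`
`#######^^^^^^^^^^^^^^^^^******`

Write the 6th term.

#########^^^^^^^^^^^^^^^^^^^^^^^^^********

The n-th term is n+3 #'s then 4n+1 ^'s then n+2 *'s (n = 1, 2, …).
At n = 6 the blocks have lengths 9, 25, 8.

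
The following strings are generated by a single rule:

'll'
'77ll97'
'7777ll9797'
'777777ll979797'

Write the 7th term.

s(k+1) = 77·s(k)·97, so each term gains 77 as a prefix and 97 as a suffix.
From 777777ll979797, 3 further steps: 777777ll979797 → 77777777ll97979797 → 7777777777ll9797979797 → (answer).

777777777777ll979797979797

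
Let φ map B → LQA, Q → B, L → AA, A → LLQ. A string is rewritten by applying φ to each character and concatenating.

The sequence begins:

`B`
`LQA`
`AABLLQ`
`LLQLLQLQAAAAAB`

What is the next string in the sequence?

φ(LLQLLQLQAAAAAB) expands symbol-by-symbol to AA AA B AA AA B AA B LLQ LLQ LLQ LLQ LLQ LQA; joining the 14 pieces gives the next term.

AAAABAAAABAABLLQLLQLLQLLQLLQLQA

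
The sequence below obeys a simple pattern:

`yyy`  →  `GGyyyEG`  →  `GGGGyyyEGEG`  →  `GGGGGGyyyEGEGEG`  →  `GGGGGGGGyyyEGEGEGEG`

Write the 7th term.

Each term wraps the previous one in GG on the left and EG on the right.
From GGGGGGGGyyyEGEGEGEG, 2 further steps: GGGGGGGGyyyEGEGEGEG → GGGGGGGGGGyyyEGEGEGEGEG → (answer).

GGGGGGGGGGGGyyyEGEGEGEGEGEG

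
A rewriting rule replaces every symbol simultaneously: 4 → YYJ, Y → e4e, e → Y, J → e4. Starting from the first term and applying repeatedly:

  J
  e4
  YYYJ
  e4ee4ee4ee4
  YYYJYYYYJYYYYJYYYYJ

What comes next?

Applying the rule to each of the 19 symbols of YYYJYYYYJYYYYJYYYYJ gives the pieces e4e e4e e4e e4 e4e e4e e4e e4e e4 e4e e4e e4e e4e e4 e4e e4e e4e e4e e4, which concatenate to the answer.

e4ee4ee4ee4e4ee4ee4ee4ee4e4ee4ee4ee4ee4e4ee4ee4ee4ee4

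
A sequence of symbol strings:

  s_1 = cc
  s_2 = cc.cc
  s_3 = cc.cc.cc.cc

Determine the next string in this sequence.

Every step duplicates the string with '.' between the halves.
Doubling cc.cc.cc.cc with '.' between the halves:

cc.cc.cc.cc.cc.cc.cc.cc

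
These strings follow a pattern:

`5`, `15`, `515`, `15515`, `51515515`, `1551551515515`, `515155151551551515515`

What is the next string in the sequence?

1551551515515515155151551551515515

Each term (from the third on) is the two preceding terms concatenated in order: term 3 = 5·15 = 515.
The next term joins 1551551515515 and 515155151551551515515.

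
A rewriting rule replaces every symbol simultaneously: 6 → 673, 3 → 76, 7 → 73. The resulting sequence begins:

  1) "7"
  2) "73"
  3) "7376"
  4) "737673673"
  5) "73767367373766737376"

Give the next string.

Replace each of the 20 characters of 73767367373766737376 in place — 73 76 73 673 73 76 673 73 76 73 76 73 673 673 73 76 73 76 73 673 — and concatenate.

737673673737667373767376736736737376737673673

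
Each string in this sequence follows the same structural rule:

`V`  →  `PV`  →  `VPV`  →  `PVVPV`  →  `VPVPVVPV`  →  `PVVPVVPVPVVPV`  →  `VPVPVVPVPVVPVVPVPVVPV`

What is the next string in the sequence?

PVVPVVPVPVVPVVPVPVVPVPVVPVVPVPVVPV

This is a Fibonacci-style word recurrence s(k) = s(k−2)·s(k−1): e.g. V·PV = VPV.
The next term joins PVVPVVPVPVVPV and VPVPVVPVPVVPVVPVPVVPV.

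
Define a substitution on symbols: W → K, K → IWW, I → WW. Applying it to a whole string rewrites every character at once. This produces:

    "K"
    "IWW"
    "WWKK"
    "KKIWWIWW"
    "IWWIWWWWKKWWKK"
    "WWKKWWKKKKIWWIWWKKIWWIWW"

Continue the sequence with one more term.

Applying the rule to each of the 24 symbols of WWKKWWKKKKIWWIWWKKIWWIWW gives the pieces K K IWW IWW K K IWW IWW IWW IWW WW K K WW K K IWW IWW WW K K WW K K, which concatenate to the answer.

KKIWWIWWKKIWWIWWIWWIWWWWKKWWKKIWWIWWWWKKWWKK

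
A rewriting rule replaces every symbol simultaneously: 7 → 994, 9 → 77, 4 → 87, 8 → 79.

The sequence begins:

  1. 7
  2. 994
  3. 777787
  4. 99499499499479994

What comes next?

77778777778777778777778799477777787

Replace each of the 17 characters of 99499499499479994 in place — 77 77 87 77 77 87 77 77 87 77 77 87 994 77 77 77 87 — and concatenate.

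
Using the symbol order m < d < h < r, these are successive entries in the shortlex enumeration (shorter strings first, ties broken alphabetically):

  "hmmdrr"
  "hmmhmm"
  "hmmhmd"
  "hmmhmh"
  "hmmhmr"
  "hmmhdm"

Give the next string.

hmmhdd

Treat hmmhdm as a base-4 numeral over the given alphabet and add one, carrying through any trailing r's.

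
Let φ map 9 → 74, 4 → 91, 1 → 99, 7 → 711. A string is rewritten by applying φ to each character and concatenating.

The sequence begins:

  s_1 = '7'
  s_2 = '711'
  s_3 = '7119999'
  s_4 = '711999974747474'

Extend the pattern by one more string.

Rewriting the 15 symbols of 711999974747474 one by one yields 711 99 99 74 74 74 74 711 91 711 91 711 91 711 91; concatenated:

71199997474747471191711917119171191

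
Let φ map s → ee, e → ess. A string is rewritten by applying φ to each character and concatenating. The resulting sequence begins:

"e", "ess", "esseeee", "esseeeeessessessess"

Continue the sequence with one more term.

φ(esseeeeessessessess) expands symbol-by-symbol to ess ee ee ess ess ess ess ess ee ee ess ee ee ess ee ee ess ee ee; joining the 19 pieces gives the next term.

esseeeeessessessessesseeeeesseeeeesseeeeesseeee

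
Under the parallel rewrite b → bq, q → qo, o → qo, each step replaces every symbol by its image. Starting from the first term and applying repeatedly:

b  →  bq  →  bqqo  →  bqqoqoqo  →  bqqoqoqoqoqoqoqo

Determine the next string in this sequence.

Replace each of the 16 characters of bqqoqoqoqoqoqoqo in place — bq qo qo qo qo qo qo qo qo qo qo qo qo qo qo qo — and concatenate.

bqqoqoqoqoqoqoqoqoqoqoqoqoqoqoqo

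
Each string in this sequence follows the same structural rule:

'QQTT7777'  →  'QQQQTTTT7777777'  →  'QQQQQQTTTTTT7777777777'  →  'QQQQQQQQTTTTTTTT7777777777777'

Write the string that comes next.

Reading off run lengths: Q runs 2, 4, 6, 8; T runs 2, 4, 6, 8; 7 runs 4, 7, 10, 13 — each is linear in n (n = 1, 2, …).
For the next term, n = 5, so the run lengths are 10, 10, 16.

QQQQQQQQQQTTTTTTTTTT7777777777777777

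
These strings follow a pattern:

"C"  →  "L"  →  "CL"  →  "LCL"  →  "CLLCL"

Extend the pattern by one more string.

LCLCLLCL

Each term (from the third on) is the two preceding terms concatenated in order: term 3 = C·L = CL.
So term 6 is LCL·CLLCL.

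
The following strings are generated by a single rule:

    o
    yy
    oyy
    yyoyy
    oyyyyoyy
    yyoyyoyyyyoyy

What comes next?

Each term (from the third on) is the two preceding terms concatenated in order: term 3 = o·yy = oyy.
Continuing: oyyyyoyy · yyoyyoyyyyoyy gives term 7.

oyyyyoyyyyoyyoyyyyoyy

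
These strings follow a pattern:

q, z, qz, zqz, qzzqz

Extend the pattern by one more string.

This is a Fibonacci-style word recurrence s(k) = s(k−2)·s(k−1): e.g. q·z = qz.
Continuing: zqz · qzzqz gives term 6.

zqzqzzqz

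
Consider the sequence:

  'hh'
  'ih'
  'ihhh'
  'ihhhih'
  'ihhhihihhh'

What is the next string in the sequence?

ihhhihihhhihhhih

Each term (from the third on) is the previous term followed by the one before it: term 3 = ih·hh = ihhh.
So term 6 is ihhhihihhh·ihhhih.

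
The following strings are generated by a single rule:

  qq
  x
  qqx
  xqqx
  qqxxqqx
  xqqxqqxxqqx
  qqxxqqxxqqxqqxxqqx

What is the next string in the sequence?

xqqxqqxxqqxqqxxqqxxqqxqqxxqqx

From term 3 onward, concatenate the second-to-last term with the last: qq·x = qqx, x·qqx = xqqx, …
Continuing: xqqxqqxxqqx · qqxxqqxxqqxqqxxqqx gives term 8.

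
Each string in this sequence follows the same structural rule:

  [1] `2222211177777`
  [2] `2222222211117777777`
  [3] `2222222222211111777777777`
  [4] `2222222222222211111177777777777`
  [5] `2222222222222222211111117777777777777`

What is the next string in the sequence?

2222222222222222222211111111777777777777777

Each string has the form 2^{3n-1} 1^{n+1} 7^{2n+1}, where the shown terms are n = 2, 3, 4, 5, 6.
At n = 7 the blocks have lengths 20, 8, 15.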